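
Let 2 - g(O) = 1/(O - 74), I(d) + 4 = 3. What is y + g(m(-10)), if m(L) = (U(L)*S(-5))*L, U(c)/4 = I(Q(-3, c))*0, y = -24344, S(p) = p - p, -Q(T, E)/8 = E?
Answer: -1801307/74 ≈ -24342.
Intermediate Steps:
Q(T, E) = -8*E
S(p) = 0
I(d) = -1 (I(d) = -4 + 3 = -1)
U(c) = 0 (U(c) = 4*(-1*0) = 4*0 = 0)
m(L) = 0 (m(L) = (0*0)*L = 0*L = 0)
g(O) = 2 - 1/(-74 + O) (g(O) = 2 - 1/(O - 74) = 2 - 1/(-74 + O))
y + g(m(-10)) = -24344 + (-149 + 2*0)/(-74 + 0) = -24344 + (-149 + 0)/(-74) = -24344 - 1/74*(-149) = -24344 + 149/74 = -1801307/74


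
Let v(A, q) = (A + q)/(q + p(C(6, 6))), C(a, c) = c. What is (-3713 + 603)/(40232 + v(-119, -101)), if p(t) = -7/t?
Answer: -953215/12331768 ≈ -0.077297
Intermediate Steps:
v(A, q) = (A + q)/(-7/6 + q) (v(A, q) = (A + q)/(q - 7/6) = (A + q)/(-7/6 + q))
(-3713 + 603)/(40232 + v(-119, -101)) = (-3713 + 603)/(40232 + 6*(-119 - 101)/(-7 + 6*(-101))) = -3110/(40232 + 6*(-220)/(-7 - 606)) = -3110/(40232 + 6*(-220)/(-613)) = -3110/(40232 + 6*(-1/613)*(-220)) = -3110/(40232 + 1320/613) = -3110/24663536/613 = -3110*613/24663536 = -953215/12331768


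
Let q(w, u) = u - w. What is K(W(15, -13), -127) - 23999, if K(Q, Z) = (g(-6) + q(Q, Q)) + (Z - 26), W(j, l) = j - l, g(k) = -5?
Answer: -24157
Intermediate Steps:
K(Q, Z) = -31 + Z (K(Q, Z) = (-5 + (Q - Q)) + (Z - 26) = (-5 + 0) + (-26 + Z) = -5 + (-26 + Z) = -31 + Z)
K(W(15, -13), -127) - 23999 = (-31 - 127) - 23999 = -158 - 23999 = -24157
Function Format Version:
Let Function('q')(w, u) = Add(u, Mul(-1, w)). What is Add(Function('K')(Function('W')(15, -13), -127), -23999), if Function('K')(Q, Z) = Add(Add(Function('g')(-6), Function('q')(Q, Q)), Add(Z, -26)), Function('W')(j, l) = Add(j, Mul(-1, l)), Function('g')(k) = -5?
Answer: -24157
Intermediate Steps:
Function('K')(Q, Z) = Add(-31, Z) (Function('K')(Q, Z) = Add(Add(-5, Add(Q, Mul(-1, Q))), Add(Z, -26)) = Add(Add(-5, 0), Add(-26, Z)) = Add(-5, Add(-26, Z)) = Add(-31, Z))
Add(Function('K')(Function('W')(15, -13), -127), -23999) = Add(Add(-31, -127), -23999) = Add(-158, -23999) = -24157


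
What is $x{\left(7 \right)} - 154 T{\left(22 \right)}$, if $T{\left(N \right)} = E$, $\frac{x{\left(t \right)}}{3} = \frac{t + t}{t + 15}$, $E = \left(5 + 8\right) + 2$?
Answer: $- \frac{25389}{11} \approx -2308.1$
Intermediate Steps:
$E = 15$ ($E = 13 + 2 = 15$)
$x{\left(t \right)} = \frac{6 t}{15 + t}$ ($x{\left(t \right)} = 3 \frac{t + t}{t + 15} = 3 \frac{2 t}{15 + t} = \frac{6 t}{15 + t}$)
$T{\left(N \right)} = 15$
$x{\left(7 \right)} - 154 T{\left(22 \right)} = 6 \cdot 7 \frac{1}{15 + 7} - 2310 = 6 \cdot 7 \cdot \frac{1}{22} - 2310 = \frac{21}{11} - 2310 = - \frac{25389}{11}$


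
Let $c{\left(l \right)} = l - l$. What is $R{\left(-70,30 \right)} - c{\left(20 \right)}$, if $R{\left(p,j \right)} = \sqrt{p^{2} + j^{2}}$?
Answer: $10 \sqrt{58} \approx 76.158$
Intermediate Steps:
$R{\left(p,j \right)} = \sqrt{j^{2} + p^{2}}$
$c{\left(l \right)} = 0$
$R{\left(-70,30 \right)} - c{\left(20 \right)} = \sqrt{30^{2} + \left(-70\right)^{2}} - 0 = \sqrt{900 + 4900} + 0 = \sqrt{5800} + 0 = 10 \sqrt{58} + 0 = 10 \sqrt{58}$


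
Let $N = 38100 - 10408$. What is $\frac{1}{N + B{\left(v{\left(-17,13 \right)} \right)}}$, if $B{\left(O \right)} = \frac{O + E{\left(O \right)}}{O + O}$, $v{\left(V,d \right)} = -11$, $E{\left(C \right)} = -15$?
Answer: $\frac{11}{304625} \approx 3.611 \cdot 10^{-5}$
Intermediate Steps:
$N = 27692$ ($N = 38100 - 10408 = 27692$)
$B{\left(O \right)} = \frac{-15 + O}{2 O}$ ($B{\left(O \right)} = \frac{O - 15}{O + O} = \frac{-15 + O}{2 O}$)
$\frac{1}{N + B{\left(v{\left(-17,13 \right)} \right)}} = \frac{1}{27692 + \frac{-15 - 11}{2 \left(-11\right)}} = \frac{1}{27692 + \frac{1}{2} \left(- \frac{1}{11}\right) \left(-26\right)} = \frac{1}{27692 + \frac{13}{11}} = \frac{1}{\frac{304625}{11}} = \frac{11}{304625}$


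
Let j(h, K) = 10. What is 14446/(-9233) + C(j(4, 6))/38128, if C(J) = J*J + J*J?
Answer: -68618811/44004478 ≈ -1.5594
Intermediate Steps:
C(J) = 2*J² (C(J) = J² + J² = 2*J²)
14446/(-9233) + C(j(4, 6))/38128 = 14446/(-9233) + (2*10²)/38128 = 14446*(-1/9233) + (2*100)*(1/38128) = -14446/9233 + 200*(1/38128) = -14446/9233 + 25/4766 = -68618811/44004478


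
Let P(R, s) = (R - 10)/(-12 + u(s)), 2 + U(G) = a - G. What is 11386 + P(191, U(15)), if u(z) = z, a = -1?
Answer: 341399/30 ≈ 11380.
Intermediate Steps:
U(G) = -3 - G (U(G) = -2 + (-1 - G) = -3 - G)
P(R, s) = (-10 + R)/(-12 + s) (P(R, s) = (R - 10)/(-12 + s) = (-10 + R)/(-12 + s))
11386 + P(191, U(15)) = 11386 + (-10 + 191)/(-12 + (-3 - 1*15)) = 11386 + 181/(-12 + (-3 - 15)) = 11386 + 181/(-12 - 18) = 11386 + 181/(-30) = 11386 - 1/30*181 = 11386 - 181/30 = 341399/30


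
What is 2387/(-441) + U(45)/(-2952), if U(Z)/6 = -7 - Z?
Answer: -13708/2583 ≈ -5.3070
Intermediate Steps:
U(Z) = -42 - 6*Z (U(Z) = 6*(-7 - Z) = -42 - 6*Z)
2387/(-441) + U(45)/(-2952) = 2387/(-441) + (-42 - 6*45)/(-2952) = 2387*(-1/441) + (-42 - 270)*(-1/2952) = -341/63 - 312*(-1/2952) = -341/63 + 13/123 = -13708/2583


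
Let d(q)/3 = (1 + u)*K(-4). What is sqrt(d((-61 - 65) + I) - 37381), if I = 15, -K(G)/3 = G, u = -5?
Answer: 5*I*sqrt(1501) ≈ 193.71*I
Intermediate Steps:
K(G) = -3*G
d(q) = -144 (d(q) = 3*((1 - 5)*(-3*(-4))) = 3*(-4*12) = 3*(-48) = -144)
sqrt(d((-61 - 65) + I) - 37381) = sqrt(-144 - 37381) = sqrt(-37525) = 5*I*sqrt(1501)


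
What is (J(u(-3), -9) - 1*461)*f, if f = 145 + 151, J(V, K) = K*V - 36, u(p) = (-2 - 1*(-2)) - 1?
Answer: -144448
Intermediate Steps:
u(p) = -1 (u(p) = (-2 + 2) - 1 = 0 - 1 = -1)
J(V, K) = -36 + K*V
f = 296
(J(u(-3), -9) - 1*461)*f = ((-36 - 9*(-1)) - 1*461)*296 = ((-36 + 9) - 461)*296 = (-27 - 461)*296 = -488*296 = -144448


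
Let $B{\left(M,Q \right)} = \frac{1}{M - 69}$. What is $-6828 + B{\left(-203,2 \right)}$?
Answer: $- \frac{1857217}{272} \approx -6828.0$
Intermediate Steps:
$B{\left(M,Q \right)} = \frac{1}{-69 + M}$
$-6828 + B{\left(-203,2 \right)} = -6828 + \frac{1}{-69 - 203} = -6828 + \frac{1}{-272} = -6828 - \frac{1}{272} = - \frac{1857217}{272}$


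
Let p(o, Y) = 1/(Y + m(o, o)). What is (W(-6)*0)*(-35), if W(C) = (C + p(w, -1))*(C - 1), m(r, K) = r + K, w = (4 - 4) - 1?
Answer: 0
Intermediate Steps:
w = -1 (w = 0 - 1 = -1)
m(r, K) = K + r
p(o, Y) = 1/(Y + 2*o) (p(o, Y) = 1/(Y + (o + o)) = 1/(Y + 2*o))
W(C) = (-1 + C)*(-1/3 + C) (W(C) = (C + 1/(-1 + 2*(-1)))*(C - 1) = (C + 1/(-1 - 2))*(-1 + C) = (C + 1/(-3))*(-1 + C) = (C - 1/3)*(-1 + C) = (-1/3 + C)*(-1 + C) = (-1 + C)*(-1/3 + C))
(W(-6)*0)*(-35) = ((1/3 + (-6)**2 - 4/3*(-6))*0)*(-35) = ((1/3 + 36 + 8)*0)*(-35) = ((133/3)*0)*(-35) = 0*(-35) = 0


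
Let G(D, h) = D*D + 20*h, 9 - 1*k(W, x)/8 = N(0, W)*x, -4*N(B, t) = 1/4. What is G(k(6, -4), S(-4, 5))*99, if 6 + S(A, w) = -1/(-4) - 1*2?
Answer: 469755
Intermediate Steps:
N(B, t) = -1/16 (N(B, t) = -¼/4 = -¼*¼ = -1/16)
k(W, x) = 72 + x/2 (k(W, x) = 72 - (-1)*x/2 = 72 + x/2)
S(A, w) = -31/4 (S(A, w) = -6 + (-1/(-4) - 1*2) = -6 + (-1*(-¼) - 2) = -6 + (¼ - 2) = -6 - 7/4 = -31/4)
G(D, h) = D² + 20*h
G(k(6, -4), S(-4, 5))*99 = ((72 + (½)*(-4))² + 20*(-31/4))*99 = ((72 - 2)² - 155)*99 = (70² - 155)*99 = (4900 - 155)*99 = 4745*99 = 469755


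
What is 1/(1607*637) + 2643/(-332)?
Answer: -2705530405/339854788 ≈ -7.9608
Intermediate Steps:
1/(1607*637) + 2643/(-332) = (1/1607)*(1/637) + 2643*(-1/332) = 1/1023659 - 2643/332 = -2705530405/339854788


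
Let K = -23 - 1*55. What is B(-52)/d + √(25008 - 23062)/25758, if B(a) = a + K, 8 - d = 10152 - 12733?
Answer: -130/2589 + √1946/25758 ≈ -0.048500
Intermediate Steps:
K = -78 (K = -23 - 55 = -78)
d = 2589 (d = 8 - (10152 - 12733) = 8 - 1*(-2581) = 8 + 2581 = 2589)
B(a) = -78 + a (B(a) = a - 78 = -78 + a)
B(-52)/d + √(25008 - 23062)/25758 = (-78 - 52)/2589 + √(25008 - 23062)/25758 = -130*1/2589 + √1946*(1/25758) = -130/2589 + √1946/25758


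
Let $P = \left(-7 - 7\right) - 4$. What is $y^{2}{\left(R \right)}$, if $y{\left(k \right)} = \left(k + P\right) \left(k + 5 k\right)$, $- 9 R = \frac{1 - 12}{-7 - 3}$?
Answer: $\frac{321879481}{1822500} \approx 176.61$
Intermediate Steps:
$P = -18$ ($P = -14 - 4 = -18$)
$R = - \frac{11}{90}$ ($R = - \frac{\left(1 - 12\right) \frac{1}{-7 - 3}}{9} = - \frac{\left(-11\right) \frac{1}{-10}}{9} = - \frac{\left(-11\right) \left(- \frac{1}{10}\right)}{9} = \left(- \frac{1}{9}\right) \frac{11}{10} = - \frac{11}{90} \approx -0.12222$)
$y{\left(k \right)} = 6 k \left(-18 + k\right)$ ($y{\left(k \right)} = \left(k - 18\right) \left(k + 5 k\right) = \left(-18 + k\right) 6 k = 6 k \left(-18 + k\right)$)
$y^{2}{\left(R \right)} = \left(6 \left(- \frac{11}{90}\right) \left(-18 - \frac{11}{90}\right)\right)^{2} = \left(6 \left(- \frac{11}{90}\right) \left(- \frac{1631}{90}\right)\right)^{2} = \left(\frac{17941}{1350}\right)^{2} = \frac{321879481}{1822500}$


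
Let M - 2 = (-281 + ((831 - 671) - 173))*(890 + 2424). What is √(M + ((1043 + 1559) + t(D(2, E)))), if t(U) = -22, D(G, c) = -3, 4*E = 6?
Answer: I*√971734 ≈ 985.77*I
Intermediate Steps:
E = 3/2 (E = (¼)*6 = 3/2 ≈ 1.5000)
M = -974314 (M = 2 + (-281 + ((831 - 671) - 173))*(890 + 2424) = 2 + (-281 + (160 - 173))*3314 = 2 + (-281 - 13)*3314 = 2 - 294*3314 = 2 - 974316 = -974314)
√(M + ((1043 + 1559) + t(D(2, E)))) = √(-974314 + ((1043 + 1559) - 22)) = √(-974314 + (2602 - 22)) = √(-974314 + 2580) = √(-971734) = I*√971734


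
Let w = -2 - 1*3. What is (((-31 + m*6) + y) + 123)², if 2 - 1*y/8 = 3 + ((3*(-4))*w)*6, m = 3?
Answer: 7717284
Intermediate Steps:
w = -5 (w = -2 - 3 = -5)
y = -2888 (y = 16 - 8*(3 + ((3*(-4))*(-5))*6) = 16 - 8*(3 - 12*(-5)*6) = 16 - 8*(3 + 60*6) = 16 - 8*(3 + 360) = 16 - 8*363 = 16 - 2904 = -2888)
(((-31 + m*6) + y) + 123)² = (((-31 + 3*6) - 2888) + 123)² = (((-31 + 18) - 2888) + 123)² = ((-13 - 2888) + 123)² = (-2901 + 123)² = (-2778)² = 7717284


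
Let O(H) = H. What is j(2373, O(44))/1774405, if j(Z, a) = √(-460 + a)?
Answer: 4*I*√26/1774405 ≈ 1.1495e-5*I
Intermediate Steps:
j(2373, O(44))/1774405 = √(-460 + 44)/1774405 = √(-416)*(1/1774405) = (4*I*√26)*(1/1774405) = 4*I*√26/1774405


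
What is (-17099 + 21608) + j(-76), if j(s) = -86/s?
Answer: 171385/38 ≈ 4510.1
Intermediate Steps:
(-17099 + 21608) + j(-76) = (-17099 + 21608) - 86/(-76) = 4509 - 86*(-1/76) = 4509 + 43/38 = 171385/38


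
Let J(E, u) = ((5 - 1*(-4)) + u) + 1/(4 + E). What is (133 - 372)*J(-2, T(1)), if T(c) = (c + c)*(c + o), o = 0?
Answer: -5497/2 ≈ -2748.5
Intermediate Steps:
T(c) = 2*c**2 (T(c) = (c + c)*(c + 0) = (2*c)*c = 2*c**2)
J(E, u) = 9 + u + 1/(4 + E) (J(E, u) = ((5 + 4) + u) + 1/(4 + E) = (9 + u) + 1/(4 + E) = 9 + u + 1/(4 + E))
(133 - 372)*J(-2, T(1)) = (133 - 372)*((37 + 4*(2*1**2) + 9*(-2) - 4*1**2)/(4 - 2)) = -239*(37 + 4*(2*1) - 18 - 4)/2 = -239*(37 + 4*2 - 18 - 2*2)/2 = -239*(37 + 8 - 18 - 4)/2 = -239*23/2 = -5497/2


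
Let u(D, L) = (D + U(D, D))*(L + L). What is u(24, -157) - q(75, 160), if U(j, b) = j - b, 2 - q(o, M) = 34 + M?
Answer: -7344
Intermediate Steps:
q(o, M) = -32 - M (q(o, M) = 2 - (34 + M) = 2 + (-34 - M) = -32 - M)
u(D, L) = 2*D*L (u(D, L) = (D + (D - D))*(L + L) = (D + 0)*(2*L) = D*(2*L) = 2*D*L)
u(24, -157) - q(75, 160) = 2*24*(-157) - (-32 - 1*160) = -7536 - (-32 - 160) = -7536 - 1*(-192) = -7536 + 192 = -7344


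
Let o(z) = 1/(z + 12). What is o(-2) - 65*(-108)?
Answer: 70201/10 ≈ 7020.1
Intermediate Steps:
o(z) = 1/(12 + z)
o(-2) - 65*(-108) = 1/(12 - 2) - 65*(-108) = 1/10 + 7020 = ⅒ + 7020 = 70201/10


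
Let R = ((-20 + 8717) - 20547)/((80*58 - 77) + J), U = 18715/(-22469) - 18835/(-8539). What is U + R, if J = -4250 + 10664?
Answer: 205908781120/702025952269 ≈ 0.29331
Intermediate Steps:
U = 263396230/191862791 (U = 18715*(-1/22469) - 18835*(-1/8539) = -18715/22469 + 18835/8539 = 263396230/191862791 ≈ 1.3728)
J = 6414
R = -3950/3659 (R = ((-20 + 8717) - 20547)/((80*58 - 77) + 6414) = (8697 - 20547)/((4640 - 77) + 6414) = -11850/(4563 + 6414) = -11850/10977 = -11850*1/10977 = -3950/3659 ≈ -1.0795)
U + R = 263396230/191862791 - 3950/3659 = 205908781120/702025952269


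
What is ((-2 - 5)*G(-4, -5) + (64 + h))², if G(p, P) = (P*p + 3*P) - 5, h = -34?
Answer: 900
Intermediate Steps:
G(p, P) = -5 + 3*P + P*p (G(p, P) = (3*P + P*p) - 5 = -5 + 3*P + P*p)
((-2 - 5)*G(-4, -5) + (64 + h))² = ((-2 - 5)*(-5 + 3*(-5) - 5*(-4)) + (64 - 34))² = (-7*(-5 - 15 + 20) + 30)² = (-7*0 + 30)² = (0 + 30)² = 30² = 900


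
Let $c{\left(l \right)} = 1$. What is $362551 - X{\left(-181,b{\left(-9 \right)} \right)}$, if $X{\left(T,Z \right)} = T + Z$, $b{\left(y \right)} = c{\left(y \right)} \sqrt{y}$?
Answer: $362732 - 3 i \approx 3.6273 \cdot 10^{5} - 3.0 i$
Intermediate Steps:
$b{\left(y \right)} = \sqrt{y}$ ($b{\left(y \right)} = 1 \sqrt{y} = \sqrt{y}$)
$362551 - X{\left(-181,b{\left(-9 \right)} \right)} = 362551 - \left(-181 + \sqrt{-9}\right) = 362551 - \left(-181 + 3 i\right) = 362551 + \left(181 - 3 i\right) = 362732 - 3 i$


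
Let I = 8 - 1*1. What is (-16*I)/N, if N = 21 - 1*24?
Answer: 112/3 ≈ 37.333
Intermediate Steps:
I = 7 (I = 8 - 1 = 7)
N = -3 (N = 21 - 24 = -3)
(-16*I)/N = -16*7/(-3) = -112*(-⅓) = 112/3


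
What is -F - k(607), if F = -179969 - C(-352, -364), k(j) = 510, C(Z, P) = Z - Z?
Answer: 179459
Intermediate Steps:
C(Z, P) = 0
F = -179969 (F = -179969 - 1*0 = -179969 + 0 = -179969)
-F - k(607) = -1*(-179969) - 1*510 = 179969 - 510 = 179459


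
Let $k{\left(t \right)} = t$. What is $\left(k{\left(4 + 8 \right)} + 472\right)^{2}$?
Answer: $234256$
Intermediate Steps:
$\left(k{\left(4 + 8 \right)} + 472\right)^{2} = \left(\left(4 + 8\right) + 472\right)^{2} = \left(12 + 472\right)^{2} = 484^{2} = 234256$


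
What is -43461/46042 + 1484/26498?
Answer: -541651625/610010458 ≈ -0.88794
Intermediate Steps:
-43461/46042 + 1484/26498 = -43461*1/46042 + 1484*(1/26498) = -43461/46042 + 742/13249 = -541651625/610010458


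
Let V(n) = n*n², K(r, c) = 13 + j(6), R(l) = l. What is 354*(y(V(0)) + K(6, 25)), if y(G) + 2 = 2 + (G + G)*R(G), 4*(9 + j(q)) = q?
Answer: 1947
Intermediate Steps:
j(q) = -9 + q/4
K(r, c) = 11/2 (K(r, c) = 13 + (-9 + (¼)*6) = 13 + (-9 + 3/2) = 13 - 15/2 = 11/2)
V(n) = n³
y(G) = 2*G² (y(G) = -2 + (2 + (G + G)*G) = -2 + (2 + (2*G)*G) = -2 + (2 + 2*G²) = 2*G²)
354*(y(V(0)) + K(6, 25)) = 354*(2*(0³)² + 11/2) = 354*(2*0² + 11/2) = 354*(2*0 + 11/2) = 354*(0 + 11/2) = 354*(11/2) = 1947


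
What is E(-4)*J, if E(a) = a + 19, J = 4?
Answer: 60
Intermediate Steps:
E(a) = 19 + a
E(-4)*J = (19 - 4)*4 = 15*4 = 60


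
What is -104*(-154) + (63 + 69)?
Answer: 16148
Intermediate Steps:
-104*(-154) + (63 + 69) = 16016 + 132 = 16148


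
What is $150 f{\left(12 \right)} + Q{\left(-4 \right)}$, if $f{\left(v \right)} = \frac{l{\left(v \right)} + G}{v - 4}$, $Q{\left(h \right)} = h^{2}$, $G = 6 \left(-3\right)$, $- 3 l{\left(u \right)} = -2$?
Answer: $-309$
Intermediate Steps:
$l{\left(u \right)} = \frac{2}{3}$ ($l{\left(u \right)} = \left(- \frac{1}{3}\right) \left(-2\right) = \frac{2}{3}$)
$G = -18$
$f{\left(v \right)} = - \frac{52}{3 \left(-4 + v\right)}$ ($f{\left(v \right)} = \frac{\frac{2}{3} - 18}{v - 4} = - \frac{52}{3 \left(-4 + v\right)}$)
$150 f{\left(12 \right)} + Q{\left(-4 \right)} = 150 \left(- \frac{52}{-12 + 3 \cdot 12}\right) + \left(-4\right)^{2} = 150 \left(- \frac{52}{-12 + 36}\right) + 16 = 150 \left(- \frac{52}{24}\right) + 16 = 150 \left(\left(-52\right) \frac{1}{24}\right) + 16 = 150 \left(- \frac{13}{6}\right) + 16 = -325 + 16 = -309$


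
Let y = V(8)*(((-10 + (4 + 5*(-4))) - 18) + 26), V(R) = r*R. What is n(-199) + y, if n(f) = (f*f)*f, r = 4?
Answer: -7881175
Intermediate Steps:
n(f) = f³ (n(f) = f²*f = f³)
V(R) = 4*R
y = -576 (y = (4*8)*(((-10 + (4 + 5*(-4))) - 18) + 26) = 32*(((-10 + (4 - 20)) - 18) + 26) = 32*(((-10 - 16) - 18) + 26) = 32*((-26 - 18) + 26) = 32*(-44 + 26) = 32*(-18) = -576)
n(-199) + y = (-199)³ - 576 = -7880599 - 576 = -7881175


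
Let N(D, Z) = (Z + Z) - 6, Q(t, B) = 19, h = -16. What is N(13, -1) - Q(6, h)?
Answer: -27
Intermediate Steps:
N(D, Z) = -6 + 2*Z (N(D, Z) = 2*Z - 6 = -6 + 2*Z)
N(13, -1) - Q(6, h) = (-6 + 2*(-1)) - 1*19 = (-6 - 2) - 19 = -8 - 19 = -27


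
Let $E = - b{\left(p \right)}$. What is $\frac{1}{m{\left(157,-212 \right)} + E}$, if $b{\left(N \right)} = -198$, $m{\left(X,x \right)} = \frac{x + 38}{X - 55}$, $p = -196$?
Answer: $\frac{17}{3337} \approx 0.0050944$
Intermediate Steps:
$m{\left(X,x \right)} = \frac{38 + x}{-55 + X}$
$E = 198$ ($E = \left(-1\right) \left(-198\right) = 198$)
$\frac{1}{m{\left(157,-212 \right)} + E} = \frac{1}{\frac{38 - 212}{-55 + 157} + 198} = \frac{1}{\frac{1}{102} \left(-174\right) + 198} = \frac{1}{- \frac{29}{17} + 198} = \frac{1}{\frac{3337}{17}} = \frac{17}{3337}$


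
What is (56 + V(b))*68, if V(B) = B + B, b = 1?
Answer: 3944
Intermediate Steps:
V(B) = 2*B
(56 + V(b))*68 = (56 + 2*1)*68 = (56 + 2)*68 = 58*68 = 3944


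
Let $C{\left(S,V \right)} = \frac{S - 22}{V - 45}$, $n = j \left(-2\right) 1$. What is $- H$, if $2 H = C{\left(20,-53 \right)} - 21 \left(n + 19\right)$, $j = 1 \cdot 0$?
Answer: $\frac{9775}{49} \approx 199.49$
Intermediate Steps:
$j = 0$
$n = 0$ ($n = 0 \left(-2\right) 1 = 0 \cdot 1 = 0$)
$C{\left(S,V \right)} = \frac{-22 + S}{-45 + V}$
$H = - \frac{9775}{49}$ ($H = \frac{\frac{-22 + 20}{-45 - 53} - 21 \left(0 + 19\right)}{2} = \frac{\frac{1}{-98} \left(-2\right) - 21 \cdot 19}{2} = \frac{\left(- \frac{1}{98}\right) \left(-2\right) - 399}{2} = \frac{\frac{1}{49} - 399}{2} = \frac{1}{2} \left(- \frac{19550}{49}\right) = - \frac{9775}{49} \approx -199.49$)
$- H = \left(-1\right) \left(- \frac{9775}{49}\right) = \frac{9775}{49}$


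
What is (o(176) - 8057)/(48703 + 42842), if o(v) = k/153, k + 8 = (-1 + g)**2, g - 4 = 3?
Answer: -1232693/14006385 ≈ -0.088009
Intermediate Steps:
g = 7 (g = 4 + 3 = 7)
k = 28 (k = -8 + (-1 + 7)**2 = -8 + 6**2 = -8 + 36 = 28)
o(v) = 28/153
(o(176) - 8057)/(48703 + 42842) = (28/153 - 8057)/(48703 + 42842) = -1232693/153/91545 = -1232693/153*1/91545 = -1232693/14006385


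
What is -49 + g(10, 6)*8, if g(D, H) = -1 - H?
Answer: -105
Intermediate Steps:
-49 + g(10, 6)*8 = -49 + (-1 - 1*6)*8 = -49 + (-1 - 6)*8 = -49 - 7*8 = -49 - 56 = -105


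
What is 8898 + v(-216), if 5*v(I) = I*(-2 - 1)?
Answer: 45138/5 ≈ 9027.6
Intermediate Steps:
v(I) = -3*I/5 (v(I) = (I*(-2 - 1))/5 = (I*(-3))/5 = (-3*I)/5 = -3*I/5)
8898 + v(-216) = 8898 - 3/5*(-216) = 8898 + 648/5 = 45138/5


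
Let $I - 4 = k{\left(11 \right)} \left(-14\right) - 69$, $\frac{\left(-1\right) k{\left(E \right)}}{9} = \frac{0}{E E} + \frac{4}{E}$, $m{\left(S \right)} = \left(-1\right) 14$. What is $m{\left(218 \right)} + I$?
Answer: $- \frac{365}{11} \approx -33.182$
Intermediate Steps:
$m{\left(S \right)} = -14$
$k{\left(E \right)} = - \frac{36}{E}$ ($k{\left(E \right)} = - 9 \left(\frac{0}{E E} + \frac{4}{E}\right) = - 9 \left(\frac{0}{E^{2}} + \frac{4}{E}\right) = - 9 \left(0 + \frac{4}{E}\right) = - 9 \frac{4}{E} = - \frac{36}{E}$)
$I = - \frac{211}{11}$ ($I = 4 - \left(69 - - \frac{36}{11} \left(-14\right)\right) = 4 - \left(69 - \left(-36\right) \frac{1}{11} \left(-14\right)\right) = 4 - \frac{255}{11} = - \frac{211}{11} \approx -19.182$)
$m{\left(218 \right)} + I = -14 - \frac{211}{11} = - \frac{365}{11}$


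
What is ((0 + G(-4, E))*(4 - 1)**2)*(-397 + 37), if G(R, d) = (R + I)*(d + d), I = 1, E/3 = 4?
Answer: 233280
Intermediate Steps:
E = 12 (E = 3*4 = 12)
G(R, d) = 2*d*(1 + R) (G(R, d) = (R + 1)*(d + d) = (1 + R)*(2*d) = 2*d*(1 + R))
((0 + G(-4, E))*(4 - 1)**2)*(-397 + 37) = ((0 + 2*12*(1 - 4))*(4 - 1)**2)*(-397 + 37) = ((0 + 2*12*(-3))*3**2)*(-360) = ((0 - 72)*9)*(-360) = -72*9*(-360) = -648*(-360) = 233280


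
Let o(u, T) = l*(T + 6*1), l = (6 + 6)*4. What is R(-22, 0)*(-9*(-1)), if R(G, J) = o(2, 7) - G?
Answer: 5814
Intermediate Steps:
l = 48 (l = 12*4 = 48)
o(u, T) = 288 + 48*T (o(u, T) = 48*(T + 6*1) = 48*(T + 6) = 48*(6 + T) = 288 + 48*T)
R(G, J) = 624 - G (R(G, J) = (288 + 48*7) - G = (288 + 336) - G = 624 - G)
R(-22, 0)*(-9*(-1)) = (624 - 1*(-22))*(-9*(-1)) = (624 + 22)*9 = 646*9 = 5814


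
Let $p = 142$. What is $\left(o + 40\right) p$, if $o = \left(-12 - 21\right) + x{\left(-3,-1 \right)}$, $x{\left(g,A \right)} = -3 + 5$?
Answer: $1278$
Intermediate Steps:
$x{\left(g,A \right)} = 2$
$o = -31$ ($o = \left(-12 - 21\right) + 2 = -33 + 2 = -31$)
$\left(o + 40\right) p = \left(-31 + 40\right) 142 = 9 \cdot 142 = 1278$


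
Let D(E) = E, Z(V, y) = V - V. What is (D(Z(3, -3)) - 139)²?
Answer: 19321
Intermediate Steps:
Z(V, y) = 0
(D(Z(3, -3)) - 139)² = (0 - 139)² = (-139)² = 19321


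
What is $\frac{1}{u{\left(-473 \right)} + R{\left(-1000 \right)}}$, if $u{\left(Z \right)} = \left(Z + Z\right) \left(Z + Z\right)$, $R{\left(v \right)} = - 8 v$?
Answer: $\frac{1}{902916} \approx 1.1075 \cdot 10^{-6}$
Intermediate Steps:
$u{\left(Z \right)} = 4 Z^{2}$ ($u{\left(Z \right)} = 2 Z 2 Z = 4 Z^{2}$)
$\frac{1}{u{\left(-473 \right)} + R{\left(-1000 \right)}} = \frac{1}{4 \left(-473\right)^{2} - -8000} = \frac{1}{4 \cdot 223729 + 8000} = \frac{1}{894916 + 8000} = \frac{1}{902916}$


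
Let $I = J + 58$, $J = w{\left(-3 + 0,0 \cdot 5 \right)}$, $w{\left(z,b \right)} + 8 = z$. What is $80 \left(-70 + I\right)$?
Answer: $-1840$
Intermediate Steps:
$w{\left(z,b \right)} = -8 + z$
$J = -11$ ($J = -8 + \left(-3 + 0\right) = -8 - 3 = -11$)
$I = 47$ ($I = -11 + 58 = 47$)
$80 \left(-70 + I\right) = 80 \left(-70 + 47\right) = 80 \left(-23\right) = -1840$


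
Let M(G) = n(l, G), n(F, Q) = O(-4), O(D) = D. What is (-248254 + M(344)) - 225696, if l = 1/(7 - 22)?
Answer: -473954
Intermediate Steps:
l = -1/15 (l = 1/(-15) = -1/15 ≈ -0.066667)
n(F, Q) = -4
M(G) = -4
(-248254 + M(344)) - 225696 = (-248254 - 4) - 225696 = -248258 - 225696 = -473954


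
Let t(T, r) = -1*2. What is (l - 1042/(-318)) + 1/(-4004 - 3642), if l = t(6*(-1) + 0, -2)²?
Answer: 8846263/1215714 ≈ 7.2766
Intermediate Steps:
t(T, r) = -2
l = 4 (l = (-2)² = 4)
(l - 1042/(-318)) + 1/(-4004 - 3642) = (4 - 1042/(-318)) + 1/(-4004 - 3642) = (4 - 1042*(-1/318)) + 1/(-7646) = (4 + 521/159) - 1/7646 = 1157/159 - 1/7646 = 8846263/1215714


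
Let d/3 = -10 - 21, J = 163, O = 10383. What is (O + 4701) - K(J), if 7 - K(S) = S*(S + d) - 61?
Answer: 26426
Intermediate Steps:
d = -93 (d = 3*(-10 - 21) = 3*(-31) = -93)
K(S) = 68 - S*(-93 + S) (K(S) = 7 - (S*(S - 93) - 61) = 7 - (S*(-93 + S) - 61) = 7 - (-61 + S*(-93 + S)) = 7 + (61 - S*(-93 + S)) = 68 - S*(-93 + S))
(O + 4701) - K(J) = (10383 + 4701) - (68 - 1*163**2 + 93*163) = 15084 - (68 - 1*26569 + 15159) = 15084 - (68 - 26569 + 15159) = 15084 - 1*(-11342) = 15084 + 11342 = 26426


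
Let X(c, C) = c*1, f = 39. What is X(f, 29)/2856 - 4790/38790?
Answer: -405581/3692808 ≈ -0.10983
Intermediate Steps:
X(c, C) = c
X(f, 29)/2856 - 4790/38790 = 39/2856 - 4790/38790 = 39*(1/2856) - 4790*1/38790 = 13/952 - 479/3879 = -405581/3692808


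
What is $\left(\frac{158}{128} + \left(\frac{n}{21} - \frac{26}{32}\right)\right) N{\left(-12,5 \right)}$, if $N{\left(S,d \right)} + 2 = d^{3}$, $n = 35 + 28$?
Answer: $\frac{26937}{64} \approx 420.89$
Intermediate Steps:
$n = 63$
$N{\left(S,d \right)} = -2 + d^{3}$
$\left(\frac{158}{128} + \left(\frac{n}{21} - \frac{26}{32}\right)\right) N{\left(-12,5 \right)} = \left(\frac{158}{128} + \left(\frac{63}{21} - \frac{26}{32}\right)\right) \left(-2 + 5^{3}\right) = \left(158 \cdot \frac{1}{128} + \left(63 \cdot \frac{1}{21} - \frac{13}{16}\right)\right) \left(-2 + 125\right) = \left(\frac{79}{64} + \left(3 - \frac{13}{16}\right)\right) 123 = \left(\frac{79}{64} + \frac{35}{16}\right) 123 = \frac{219}{64} \cdot 123 = \frac{26937}{64}$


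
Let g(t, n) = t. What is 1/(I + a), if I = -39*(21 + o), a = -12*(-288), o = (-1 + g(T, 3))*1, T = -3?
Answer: 1/2793 ≈ 0.00035804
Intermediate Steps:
o = -4 (o = (-1 - 3)*1 = -4*1 = -4)
a = 3456
I = -663 (I = -39*(21 - 4) = -39*17 = -663)
1/(I + a) = 1/(-663 + 3456) = 1/2793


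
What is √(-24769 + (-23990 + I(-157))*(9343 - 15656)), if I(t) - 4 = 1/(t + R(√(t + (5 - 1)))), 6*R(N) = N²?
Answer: √20170116266515/365 ≈ 12304.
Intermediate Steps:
R(N) = N²/6
I(t) = 4 + 1/(⅔ + 7*t/6) (I(t) = 4 + 1/(t + (√(t + (5 - 1)))²/6) = 4 + 1/(t + (√(t + 4))²/6) = 4 + 1/(t + (√(4 + t))²/6) = 4 + 1/(t + (4 + t)/6) = 4 + 1/(t + (⅔ + t/6)) = 4 + 1/(⅔ + 7*t/6))
√(-24769 + (-23990 + I(-157))*(9343 - 15656)) = √(-24769 + (-23990 + 2*(11 + 14*(-157))/(4 + 7*(-157)))*(9343 - 15656)) = √(-24769 + (-23990 + 2*(11 - 2198)/(4 - 1099))*(-6313)) = √(-24769 + (-23990 + 2*(-2187)/(-1095))*(-6313)) = √(-24769 + (-23990 + 2*(-1/1095)*(-2187))*(-6313)) = √(-24769 + (-23990 + 1458/365)*(-6313)) = √(-24769 - 8754892/365*(-6313)) = √(-24769 + 55269633196/365) = √(55260592511/365) = √20170116266515/365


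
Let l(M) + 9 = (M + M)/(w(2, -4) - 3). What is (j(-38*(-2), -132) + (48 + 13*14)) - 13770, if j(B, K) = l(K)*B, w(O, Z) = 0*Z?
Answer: -7536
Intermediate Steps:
w(O, Z) = 0
l(M) = -9 - 2*M/3 (l(M) = -9 + (M + M)/(0 - 3) = -9 + (2*M)/(-3) = -9 + (2*M)*(-⅓) = -9 - 2*M/3)
j(B, K) = B*(-9 - 2*K/3) (j(B, K) = (-9 - 2*K/3)*B = B*(-9 - 2*K/3))
(j(-38*(-2), -132) + (48 + 13*14)) - 13770 = (-(-38*(-2))*(27 + 2*(-132))/3 + (48 + 13*14)) - 13770 = (-⅓*76*(27 - 264) + (48 + 182)) - 13770 = (-⅓*76*(-237) + 230) - 13770 = (6004 + 230) - 13770 = 6234 - 13770 = -7536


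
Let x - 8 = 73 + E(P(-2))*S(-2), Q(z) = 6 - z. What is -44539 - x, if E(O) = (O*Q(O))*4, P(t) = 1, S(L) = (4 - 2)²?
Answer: -44700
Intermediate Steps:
S(L) = 4 (S(L) = 2² = 4)
E(O) = 4*O*(6 - O) (E(O) = (O*(6 - O))*4 = 4*O*(6 - O))
x = 161 (x = 8 + (73 + (4*1*(6 - 1*1))*4) = 8 + (73 + (4*1*(6 - 1))*4) = 8 + (73 + (4*1*5)*4) = 8 + (73 + 20*4) = 8 + (73 + 80) = 8 + 153 = 161)
-44539 - x = -44539 - 1*161 = -44539 - 161 = -44700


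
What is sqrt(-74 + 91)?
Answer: sqrt(17) ≈ 4.1231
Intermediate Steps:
sqrt(-74 + 91) = sqrt(17)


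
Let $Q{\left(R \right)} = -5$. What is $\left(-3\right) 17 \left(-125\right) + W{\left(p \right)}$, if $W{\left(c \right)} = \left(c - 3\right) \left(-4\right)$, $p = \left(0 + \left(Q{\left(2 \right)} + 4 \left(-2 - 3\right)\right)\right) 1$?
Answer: $6487$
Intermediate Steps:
$p = -25$ ($p = \left(0 + \left(-5 + 4 \left(-2 - 3\right)\right)\right) 1 = \left(0 + \left(-5 + 4 \left(-5\right)\right)\right) 1 = \left(0 - 25\right) 1 = \left(-25\right) 1 = -25$)
$W{\left(c \right)} = 12 - 4 c$ ($W{\left(c \right)} = \left(-3 + c\right) \left(-4\right) = 12 - 4 c$)
$\left(-3\right) 17 \left(-125\right) + W{\left(p \right)} = \left(-3\right) 17 \left(-125\right) + \left(12 - -100\right) = \left(-51\right) \left(-125\right) + \left(12 + 100\right) = 6375 + 112 = 6487$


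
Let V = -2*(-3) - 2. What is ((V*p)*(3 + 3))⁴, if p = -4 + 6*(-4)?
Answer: 203928109056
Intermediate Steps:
p = -28 (p = -4 - 24 = -28)
V = 4 (V = 6 - 2 = 4)
((V*p)*(3 + 3))⁴ = ((4*(-28))*(3 + 3))⁴ = (-112*6)⁴ = (-672)⁴ = 203928109056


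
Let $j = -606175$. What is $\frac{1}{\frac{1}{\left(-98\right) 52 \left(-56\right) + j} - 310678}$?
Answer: $- \frac{320799}{99665191723} \approx -3.2188 \cdot 10^{-6}$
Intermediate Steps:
$\frac{1}{\frac{1}{\left(-98\right) 52 \left(-56\right) + j} - 310678} = \frac{1}{\frac{1}{\left(-98\right) 52 \left(-56\right) - 606175} - 310678} = \frac{1}{\frac{1}{\left(-5096\right) \left(-56\right) - 606175} - 310678} = \frac{1}{\frac{1}{285376 - 606175} - 310678} = \frac{1}{\frac{1}{-320799} - 310678} = \frac{1}{- \frac{1}{320799} - 310678} = \frac{1}{- \frac{99665191723}{320799}} = - \frac{320799}{99665191723}$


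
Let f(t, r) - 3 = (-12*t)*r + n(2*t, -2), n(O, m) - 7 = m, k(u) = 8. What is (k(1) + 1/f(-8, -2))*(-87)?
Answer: -127977/184 ≈ -695.53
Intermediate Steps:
n(O, m) = 7 + m
f(t, r) = 8 - 12*r*t (f(t, r) = 3 + ((-12*t)*r + (7 - 2)) = 3 + (-12*r*t + 5) = 3 + (5 - 12*r*t) = 8 - 12*r*t)
(k(1) + 1/f(-8, -2))*(-87) = (8 + 1/(8 - 12*(-2)*(-8)))*(-87) = (8 + 1/(8 - 192))*(-87) = (8 + 1/(-184))*(-87) = (8 - 1/184)*(-87) = (1471/184)*(-87) = -127977/184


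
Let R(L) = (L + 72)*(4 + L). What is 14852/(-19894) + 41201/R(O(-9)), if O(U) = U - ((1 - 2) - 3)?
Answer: -410323889/666449 ≈ -615.69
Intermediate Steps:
O(U) = 4 + U (O(U) = U - (-1 - 3) = U - 1*(-4) = U + 4 = 4 + U)
R(L) = (4 + L)*(72 + L) (R(L) = (72 + L)*(4 + L) = (4 + L)*(72 + L))
14852/(-19894) + 41201/R(O(-9)) = 14852/(-19894) + 41201/(288 + (4 - 9)**2 + 76*(4 - 9)) = 14852*(-1/19894) + 41201/(288 + (-5)**2 + 76*(-5)) = -7426/9947 + 41201/(288 + 25 - 380) = -7426/9947 + 41201/(-67) = -7426/9947 + 41201*(-1/67) = -7426/9947 - 41201/67 = -410323889/666449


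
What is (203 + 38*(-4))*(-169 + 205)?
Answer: 1836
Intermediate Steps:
(203 + 38*(-4))*(-169 + 205) = (203 - 152)*36 = 51*36 = 1836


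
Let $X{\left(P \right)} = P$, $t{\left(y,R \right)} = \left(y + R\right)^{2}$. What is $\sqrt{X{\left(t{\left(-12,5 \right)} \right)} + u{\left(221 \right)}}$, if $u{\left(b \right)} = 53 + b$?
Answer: $\sqrt{323} \approx 17.972$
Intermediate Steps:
$t{\left(y,R \right)} = \left(R + y\right)^{2}$
$\sqrt{X{\left(t{\left(-12,5 \right)} \right)} + u{\left(221 \right)}} = \sqrt{\left(5 - 12\right)^{2} + \left(53 + 221\right)} = \sqrt{\left(-7\right)^{2} + 274} = \sqrt{49 + 274} = \sqrt{323}$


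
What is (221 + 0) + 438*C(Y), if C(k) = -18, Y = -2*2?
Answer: -7663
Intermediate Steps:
Y = -4
(221 + 0) + 438*C(Y) = (221 + 0) + 438*(-18) = 221 - 7884 = -7663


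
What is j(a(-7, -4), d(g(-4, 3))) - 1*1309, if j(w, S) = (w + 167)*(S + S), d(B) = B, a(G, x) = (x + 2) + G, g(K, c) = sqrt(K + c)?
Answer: -1309 + 316*I ≈ -1309.0 + 316.0*I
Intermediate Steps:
a(G, x) = 2 + G + x (a(G, x) = (2 + x) + G = 2 + G + x)
j(w, S) = 2*S*(167 + w) (j(w, S) = (167 + w)*(2*S) = 2*S*(167 + w))
j(a(-7, -4), d(g(-4, 3))) - 1*1309 = 2*sqrt(-4 + 3)*(167 + (2 - 7 - 4)) - 1*1309 = 2*sqrt(-1)*(167 - 9) - 1309 = 2*I*158 - 1309 = 316*I - 1309 = -1309 + 316*I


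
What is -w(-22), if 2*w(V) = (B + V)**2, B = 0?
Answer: -242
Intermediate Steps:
w(V) = V**2/2 (w(V) = (0 + V)**2/2 = V**2/2)
-w(-22) = -(-22)**2/2 = -484/2 = -1*242 = -242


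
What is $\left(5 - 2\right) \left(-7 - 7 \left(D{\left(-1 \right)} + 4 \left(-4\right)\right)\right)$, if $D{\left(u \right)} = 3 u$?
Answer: $378$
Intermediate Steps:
$\left(5 - 2\right) \left(-7 - 7 \left(D{\left(-1 \right)} + 4 \left(-4\right)\right)\right) = \left(5 - 2\right) \left(-7 - 7 \left(3 \left(-1\right) + 4 \left(-4\right)\right)\right) = \left(5 - 2\right) \left(-7 - 7 \left(-3 - 16\right)\right) = 3 \left(-7 - -133\right) = 3 \left(-7 + 133\right) = 3 \cdot 126 = 378$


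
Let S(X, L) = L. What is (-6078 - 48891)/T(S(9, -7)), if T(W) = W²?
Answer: -54969/49 ≈ -1121.8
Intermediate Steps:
(-6078 - 48891)/T(S(9, -7)) = (-6078 - 48891)/((-7)²) = -54969/49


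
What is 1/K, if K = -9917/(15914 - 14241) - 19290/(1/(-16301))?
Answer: 1673/526068633253 ≈ 3.1802e-9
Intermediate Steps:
K = 526068633253/1673 (K = -9917/1673 - 19290/(-1/16301) = -9917*1/1673 - 19290*(-16301) = -9917/1673 + 314446290 = 526068633253/1673 ≈ 3.1445e+8)
1/K = 1/(526068633253/1673) = 1673/526068633253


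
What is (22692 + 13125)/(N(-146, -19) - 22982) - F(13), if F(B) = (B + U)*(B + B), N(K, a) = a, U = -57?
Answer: 8759109/7667 ≈ 1142.4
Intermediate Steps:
F(B) = 2*B*(-57 + B) (F(B) = (B - 57)*(B + B) = (-57 + B)*(2*B) = 2*B*(-57 + B))
(22692 + 13125)/(N(-146, -19) - 22982) - F(13) = (22692 + 13125)/(-19 - 22982) - 2*13*(-57 + 13) = 35817/(-23001) - 2*13*(-44) = 35817*(-1/23001) - 1*(-1144) = -11939/7667 + 1144 = 8759109/7667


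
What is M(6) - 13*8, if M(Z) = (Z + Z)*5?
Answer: -44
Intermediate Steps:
M(Z) = 10*Z (M(Z) = (2*Z)*5 = 10*Z)
M(6) - 13*8 = 10*6 - 13*8 = 60 - 104 = -44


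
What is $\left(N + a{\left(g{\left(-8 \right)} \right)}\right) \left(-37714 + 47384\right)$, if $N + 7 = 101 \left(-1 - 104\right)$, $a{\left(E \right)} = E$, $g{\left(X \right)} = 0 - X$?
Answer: $-102540680$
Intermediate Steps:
$g{\left(X \right)} = - X$
$N = -10612$ ($N = -7 + 101 \left(-1 - 104\right) = -7 + 101 \left(-105\right) = -7 - 10605 = -10612$)
$\left(N + a{\left(g{\left(-8 \right)} \right)}\right) \left(-37714 + 47384\right) = \left(-10612 - -8\right) \left(-37714 + 47384\right) = \left(-10612 + 8\right) 9670 = \left(-10604\right) 9670 = -102540680$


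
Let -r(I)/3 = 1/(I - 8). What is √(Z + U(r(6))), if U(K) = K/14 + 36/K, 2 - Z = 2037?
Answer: I*√394135/14 ≈ 44.843*I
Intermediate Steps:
Z = -2035 (Z = 2 - 1*2037 = 2 - 2037 = -2035)
r(I) = -3/(-8 + I) (r(I) = -3/(I - 8) = -3/(-8 + I))
U(K) = 36/K + K/14 (U(K) = K*(1/14) + 36/K = K/14 + 36/K = 36/K + K/14)
√(Z + U(r(6))) = √(-2035 + (36/((-3/(-8 + 6))) + (-3/(-8 + 6))/14)) = √(-2035 + (36/((-3/(-2))) + (-3/(-2))/14)) = √(-2035 + (36/((-3*(-½))) + (-3*(-½))/14)) = √(-2035 + (36/(3/2) + (1/14)*(3/2))) = √(-2035 + (36*(⅔) + 3/28)) = √(-2035 + (24 + 3/28)) = √(-2035 + 675/28) = √(-56305/28) = I*√394135/14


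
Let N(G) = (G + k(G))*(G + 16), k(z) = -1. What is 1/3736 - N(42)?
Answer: -8884207/3736 ≈ -2378.0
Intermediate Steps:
N(G) = (-1 + G)*(16 + G) (N(G) = (G - 1)*(G + 16) = (-1 + G)*(16 + G))
1/3736 - N(42) = 1/3736 - (-16 + 42² + 15*42) = 1/3736 - (-16 + 1764 + 630) = 1/3736 - 1*2378 = 1/3736 - 2378 = -8884207/3736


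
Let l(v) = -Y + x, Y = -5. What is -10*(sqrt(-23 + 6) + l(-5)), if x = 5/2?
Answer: -75 - 10*I*sqrt(17) ≈ -75.0 - 41.231*I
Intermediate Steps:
x = 5/2 (x = 5*(1/2) = 5/2 ≈ 2.5000)
l(v) = 15/2 (l(v) = -1*(-5) + 5/2 = 5 + 5/2 = 15/2)
-10*(sqrt(-23 + 6) + l(-5)) = -10*(sqrt(-23 + 6) + 15/2) = -10*(sqrt(-17) + 15/2) = -10*(I*sqrt(17) + 15/2) = -10*(15/2 + I*sqrt(17)) = -75 - 10*I*sqrt(17)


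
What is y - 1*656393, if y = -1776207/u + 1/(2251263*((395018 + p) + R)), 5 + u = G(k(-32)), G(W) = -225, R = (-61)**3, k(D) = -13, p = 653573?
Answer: -599909872579153951/924830096715 ≈ -6.4867e+5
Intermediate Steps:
R = -226981
u = -230 (u = -5 - 225 = -230)
y = 7142129093895044/924830096715 (y = -1776207/(-230) + 1/(2251263*((395018 + 653573) - 226981)) = -1776207*(-1/230) + 1/(2251263*(1048591 - 226981)) = 1776207/230 + (1/2251263)/821610 = 1776207/230 + (1/2251263)*(1/821610) = 1776207/230 + 1/1849660193430 = 7142129093895044/924830096715 ≈ 7722.6)
y - 1*656393 = 7142129093895044/924830096715 - 1*656393 = 7142129093895044/924830096715 - 656393 = -599909872579153951/924830096715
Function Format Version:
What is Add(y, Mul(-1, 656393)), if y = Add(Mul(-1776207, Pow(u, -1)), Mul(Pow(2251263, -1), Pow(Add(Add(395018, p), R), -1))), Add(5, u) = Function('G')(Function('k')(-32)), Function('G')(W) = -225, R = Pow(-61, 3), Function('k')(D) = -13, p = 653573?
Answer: Rational(-599909872579153951, 924830096715) ≈ -6.4867e+5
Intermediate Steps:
R = -226981
u = -230 (u = Add(-5, -225) = -230)
y = Rational(7142129093895044, 924830096715) (y = Add(Mul(-1776207, Pow(-230, -1)), Mul(Pow(2251263, -1), Pow(Add(Add(395018, 653573), -226981), -1))) = Add(Mul(-1776207, Rational(-1, 230)), Mul(Rational(1, 2251263), Pow(Add(1048591, -226981), -1))) = Add(Rational(1776207, 230), Mul(Rational(1, 2251263), Pow(821610, -1))) = Add(Rational(1776207, 230), Mul(Rational(1, 2251263), Rational(1, 821610))) = Add(Rational(1776207, 230), Rational(1, 1849660193430)) = Rational(7142129093895044, 924830096715) ≈ 7722.6)
Add(y, Mul(-1, 656393)) = Add(Rational(7142129093895044, 924830096715), Mul(-1, 656393)) = Add(Rational(7142129093895044, 924830096715), -656393) = Rational(-599909872579153951, 924830096715)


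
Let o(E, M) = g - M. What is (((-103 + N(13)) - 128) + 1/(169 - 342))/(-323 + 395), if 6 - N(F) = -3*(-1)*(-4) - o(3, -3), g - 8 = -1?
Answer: -4390/1557 ≈ -2.8195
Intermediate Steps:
g = 7 (g = 8 - 1 = 7)
o(E, M) = 7 - M
N(F) = 28 (N(F) = 6 - (-3*(-1)*(-4) - (7 - 1*(-3))) = 6 - (3*(-4) - (7 + 3)) = 6 - (-12 - 1*10) = 6 - (-12 - 10) = 6 - 1*(-22) = 6 + 22 = 28)
(((-103 + N(13)) - 128) + 1/(169 - 342))/(-323 + 395) = (((-103 + 28) - 128) + 1/(169 - 342))/(-323 + 395) = ((-75 - 128) + 1/(-173))/72 = (-203 - 1/173)*(1/72) = -35120/173*1/72 = -4390/1557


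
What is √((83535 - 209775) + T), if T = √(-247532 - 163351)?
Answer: √(-126240 + I*√410883) ≈ 0.902 + 355.3*I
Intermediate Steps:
T = I*√410883 (T = √(-410883) = I*√410883 ≈ 641.0*I)
√((83535 - 209775) + T) = √((83535 - 209775) + I*√410883) = √(-126240 + I*√410883)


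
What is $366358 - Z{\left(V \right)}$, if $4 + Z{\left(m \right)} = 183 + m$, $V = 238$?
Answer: $365941$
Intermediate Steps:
$Z{\left(m \right)} = 179 + m$ ($Z{\left(m \right)} = -4 + \left(183 + m\right) = 179 + m$)
$366358 - Z{\left(V \right)} = 366358 - \left(179 + 238\right) = 366358 - 417 = 365941$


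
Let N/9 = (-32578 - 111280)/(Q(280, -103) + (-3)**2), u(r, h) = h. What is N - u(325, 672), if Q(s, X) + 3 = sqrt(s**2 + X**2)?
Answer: -52021524/88973 - 1294722*sqrt(89009)/88973 ≈ -4926.1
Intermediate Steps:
Q(s, X) = -3 + sqrt(X**2 + s**2) (Q(s, X) = -3 + sqrt(s**2 + X**2) = -3 + sqrt(X**2 + s**2))
N = -1294722/(6 + sqrt(89009)) (N = 9*((-32578 - 111280)/((-3 + sqrt((-103)**2 + 280**2)) + (-3)**2)) = 9*(-143858/((-3 + sqrt(10609 + 78400)) + 9)) = 9*(-143858/((-3 + sqrt(89009)) + 9)) = 9*(-143858/(6 + sqrt(89009))) = -1294722/(6 + sqrt(89009)) ≈ -4254.1)
N - u(325, 672) = (7768332/88973 - 1294722*sqrt(89009)/88973) - 1*672 = (7768332/88973 - 1294722*sqrt(89009)/88973) - 672 = -52021524/88973 - 1294722*sqrt(89009)/88973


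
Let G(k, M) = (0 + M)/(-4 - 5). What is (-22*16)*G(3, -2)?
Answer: -704/9 ≈ -78.222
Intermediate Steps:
G(k, M) = -M/9 (G(k, M) = M/(-9) = M*(-⅑) = -M/9)
(-22*16)*G(3, -2) = (-22*16)*(-⅑*(-2)) = -352*2/9 = -704/9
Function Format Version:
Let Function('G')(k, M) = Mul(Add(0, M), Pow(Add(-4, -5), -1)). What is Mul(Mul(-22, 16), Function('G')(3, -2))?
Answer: Rational(-704, 9) ≈ -78.222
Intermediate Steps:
Function('G')(k, M) = Mul(Rational(-1, 9), M) (Function('G')(k, M) = Mul(M, Pow(-9, -1)) = Mul(M, Rational(-1, 9)) = Mul(Rational(-1, 9), M))
Mul(Mul(-22, 16), Function('G')(3, -2)) = Mul(Mul(-22, 16), Mul(Rational(-1, 9), -2)) = Mul(-352, Rational(2, 9)) = Rational(-704, 9)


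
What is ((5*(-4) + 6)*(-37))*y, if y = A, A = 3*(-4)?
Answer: -6216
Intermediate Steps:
A = -12
y = -12
((5*(-4) + 6)*(-37))*y = ((5*(-4) + 6)*(-37))*(-12) = ((-20 + 6)*(-37))*(-12) = -14*(-37)*(-12) = 518*(-12) = -6216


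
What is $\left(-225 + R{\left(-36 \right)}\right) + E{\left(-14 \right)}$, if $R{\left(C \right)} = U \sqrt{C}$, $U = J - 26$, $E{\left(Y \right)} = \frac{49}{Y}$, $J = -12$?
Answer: $- \frac{457}{2} - 228 i \approx -228.5 - 228.0 i$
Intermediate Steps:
$U = -38$ ($U = -12 - 26 = -38$)
$R{\left(C \right)} = - 38 \sqrt{C}$
$\left(-225 + R{\left(-36 \right)}\right) + E{\left(-14 \right)} = \left(-225 - 38 \sqrt{-36}\right) + \frac{49}{-14} = \left(-225 - 38 \cdot 6 i\right) + 49 \left(- \frac{1}{14}\right) = \left(-225 - 228 i\right) - \frac{7}{2} = - \frac{457}{2} - 228 i$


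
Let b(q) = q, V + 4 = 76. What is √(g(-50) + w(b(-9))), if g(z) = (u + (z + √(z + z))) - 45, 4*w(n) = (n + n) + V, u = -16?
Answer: √(-390 + 40*I)/2 ≈ 0.50571 + 9.8871*I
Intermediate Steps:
V = 72 (V = -4 + 76 = 72)
w(n) = 18 + n/2 (w(n) = ((n + n) + 72)/4 = (2*n + 72)/4 = (72 + 2*n)/4 = 18 + n/2)
g(z) = -61 + z + √2*√z (g(z) = (-16 + (z + √(z + z))) - 45 = (-16 + (z + √(2*z))) - 45 = (-16 + (z + √2*√z)) - 45 = (-16 + z + √2*√z) - 45 = -61 + z + √2*√z)
√(g(-50) + w(b(-9))) = √((-61 - 50 + √2*√(-50)) + (18 + (½)*(-9))) = √((-61 - 50 + √2*(5*I*√2)) + (18 - 9/2)) = √((-61 - 50 + 10*I) + 27/2) = √((-111 + 10*I) + 27/2) = √(-195/2 + 10*I)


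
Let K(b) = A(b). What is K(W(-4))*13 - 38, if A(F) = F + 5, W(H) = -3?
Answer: -12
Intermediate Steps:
A(F) = 5 + F
K(b) = 5 + b
K(W(-4))*13 - 38 = (5 - 3)*13 - 38 = 2*13 - 38 = 26 - 38 = -12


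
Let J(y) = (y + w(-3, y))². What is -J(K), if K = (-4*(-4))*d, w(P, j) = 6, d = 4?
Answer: -4900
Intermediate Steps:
K = 64 (K = -4*(-4)*4 = 16*4 = 64)
J(y) = (6 + y)² (J(y) = (y + 6)² = (6 + y)²)
-J(K) = -(6 + 64)² = -1*70² = -1*4900 = -4900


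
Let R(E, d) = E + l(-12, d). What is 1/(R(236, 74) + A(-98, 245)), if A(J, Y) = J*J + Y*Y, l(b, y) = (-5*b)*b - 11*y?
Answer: 1/68331 ≈ 1.4635e-5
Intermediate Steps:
l(b, y) = -11*y - 5*b**2 (l(b, y) = -5*b**2 - 11*y = -11*y - 5*b**2)
R(E, d) = -720 + E - 11*d (R(E, d) = E + (-11*d - 5*(-12)**2) = E + (-11*d - 5*144) = E + (-11*d - 720) = E + (-720 - 11*d) = -720 + E - 11*d)
A(J, Y) = J**2 + Y**2
1/(R(236, 74) + A(-98, 245)) = 1/((-720 + 236 - 11*74) + ((-98)**2 + 245**2)) = 1/((-720 + 236 - 814) + (9604 + 60025)) = 1/(-1298 + 69629) = 1/68331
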